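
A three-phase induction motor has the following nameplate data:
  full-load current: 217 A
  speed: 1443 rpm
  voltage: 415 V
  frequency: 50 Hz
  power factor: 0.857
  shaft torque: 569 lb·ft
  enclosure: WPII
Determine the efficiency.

τ = 569 lb·ft × 1.356 = 771.6 N·m
ω = 2π × 1443/60 = 151.1 rad/s; P_out = τω = 771.6 × 151.1 = 116589 W
P_in = √3·V_L·I_L·cosφ = 1.732 × 415 × 217 × 0.857 = 133671 W
η = P_out / P_in = 116589 / 133671 = 0.872 = 87.2%

87.2 %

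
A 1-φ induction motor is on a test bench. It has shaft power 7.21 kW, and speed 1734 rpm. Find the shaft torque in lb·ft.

ω = 2π × 1734/60 = 181.6 rad/s
τ = P/ω = 7210/181.6 = 39.7 N·m
In lb·ft: 39.7/1.356 = 29.3 lb·ft

29.3 lb·ft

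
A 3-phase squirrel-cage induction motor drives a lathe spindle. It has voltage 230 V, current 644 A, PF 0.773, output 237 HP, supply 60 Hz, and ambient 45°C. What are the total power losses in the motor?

21.5 kW

P_in = √3·V·I·cosφ = 1.732×230×644×0.773 = 198308 W
P_out = 237×746 = 176802 W
Losses = P_in − P_out = 198308 − 176802 = 21506 W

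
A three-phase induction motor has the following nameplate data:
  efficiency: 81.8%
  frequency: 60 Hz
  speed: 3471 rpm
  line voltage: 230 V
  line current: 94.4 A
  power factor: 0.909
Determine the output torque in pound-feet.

P_in = √3·V·I·cosφ = 1.732 × 230 × 94.4 × 0.909 = 34183 W
P_out = η·P_in = 0.818 × 34183 = 27962 W
n = 3471 rpm
ω = 2π×3471/60 = 363.5 rad/s
τ = P_out/ω = 27962/363.5 = 76.92 N·m
In lb·ft: 76.92/1.356 = 56.7 lb·ft

56.7 lb·ft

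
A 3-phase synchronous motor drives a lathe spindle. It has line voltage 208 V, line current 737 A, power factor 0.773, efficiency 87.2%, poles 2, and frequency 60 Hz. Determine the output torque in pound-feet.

P_in = √3·V·I·cosφ = 1.732 × 208 × 737 × 0.773 = 205238 W
P_out = η·P_in = 0.872 × 205238 = 178968 W
n = n_s = 120×60/2 = 3600 rpm (synchronous)
ω = 2π×3600/60 = 377 rad/s
τ = P_out/ω = 178968/377 = 474.7 N·m
In lb·ft: 474.7/1.356 = 350 lb·ft

350 lb·ft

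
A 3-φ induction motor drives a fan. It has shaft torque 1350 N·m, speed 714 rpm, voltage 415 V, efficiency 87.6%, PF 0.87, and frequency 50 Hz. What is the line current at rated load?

184 A

ω = 2π×714/60 = 74.77 rad/s; P_out = τω = 1350 × 74.77 = 100940 W
P_in = P_out / η = 100940 / 0.876 = 115228 W
I_L = P_in / (√3·V_L·cosφ) = 115228 / (1.732 × 415 × 0.87) = 184 A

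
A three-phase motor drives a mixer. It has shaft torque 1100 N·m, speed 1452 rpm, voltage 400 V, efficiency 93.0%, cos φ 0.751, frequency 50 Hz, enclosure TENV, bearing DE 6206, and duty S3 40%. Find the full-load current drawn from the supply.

ω = 2π×1452/60 = 152.1 rad/s; P_out = τω = 1100 × 152.1 = 167310 W
P_in = P_out / η = 167310 / 0.930 = 179903 W
I_L = P_in / (√3·V_L·cosφ) = 179903 / (1.732 × 400 × 0.751) = 346 A

346 A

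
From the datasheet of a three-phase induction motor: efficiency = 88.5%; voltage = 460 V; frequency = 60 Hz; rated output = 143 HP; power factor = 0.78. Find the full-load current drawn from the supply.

P_out = 143 × 746 = 106678 W
P_in = P_out / η = 106678 / 0.885 = 120540 W
I_L = P_in / (√3·V_L·cosφ) = 120540 / (1.732 × 460 × 0.78) = 194 A

194 A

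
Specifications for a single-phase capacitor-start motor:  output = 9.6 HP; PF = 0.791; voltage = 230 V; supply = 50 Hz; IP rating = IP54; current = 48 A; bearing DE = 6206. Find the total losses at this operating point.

P_in = V·I·cosφ = 230×48×0.791 = 8733 W
P_out = 9.6×746 = 7162 W
Losses = P_in − P_out = 8733 − 7162 = 1571 W

1570 W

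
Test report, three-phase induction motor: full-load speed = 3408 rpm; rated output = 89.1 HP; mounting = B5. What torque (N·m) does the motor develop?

186 N·m

P_out = 89.1 × 746 = 66469 W
ω = 2π × 3408/60 = 356.9 rad/s
τ = P_out/ω = 66469/356.9 = 186 N·m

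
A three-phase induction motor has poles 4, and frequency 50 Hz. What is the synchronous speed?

1500 rpm

n_s = 120f/p = 120×50/4 = 1500 rpm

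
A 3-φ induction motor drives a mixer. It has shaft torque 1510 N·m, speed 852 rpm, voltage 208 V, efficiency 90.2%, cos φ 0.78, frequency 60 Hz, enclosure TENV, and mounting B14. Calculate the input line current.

ω = 2π×852/60 = 89.22 rad/s; P_out = τω = 1510 × 89.22 = 134722 W
P_in = P_out / η = 134722 / 0.902 = 149359 W
I_L = P_in / (√3·V_L·cosφ) = 149359 / (1.732 × 208 × 0.78) = 532 A

532 A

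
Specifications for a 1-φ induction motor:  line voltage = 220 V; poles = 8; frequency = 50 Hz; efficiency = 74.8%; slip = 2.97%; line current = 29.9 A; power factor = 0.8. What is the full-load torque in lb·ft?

P_in = V·I·cosφ = 220 × 29.9 × 0.8 = 5262 W
P_out = η·P_in = 0.748 × 5262 = 3936 W
n_s = 120×50/8 = 750 rpm; n = 750×(1−0.0297) = 728 rpm
ω = 2π×728/60 = 76.24 rad/s
τ = P_out/ω = 3936/76.24 = 51.63 N·m
In lb·ft: 51.63/1.356 = 38.1 lb·ft

38.1 lb·ft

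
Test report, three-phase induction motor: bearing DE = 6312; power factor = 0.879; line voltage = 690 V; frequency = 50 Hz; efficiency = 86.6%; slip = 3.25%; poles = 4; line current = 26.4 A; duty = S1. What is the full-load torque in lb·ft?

117 lb·ft

P_in = √3·V·I·cosφ = 1.732 × 690 × 26.4 × 0.879 = 27733 W
P_out = η·P_in = 0.866 × 27733 = 24017 W
n_s = 120×50/4 = 1500 rpm; n = 1500×(1−0.0325) = 1451 rpm
ω = 2π×1451/60 = 151.9 rad/s
τ = P_out/ω = 24017/151.9 = 158.1 N·m
In lb·ft: 158.1/1.356 = 117 lb·ft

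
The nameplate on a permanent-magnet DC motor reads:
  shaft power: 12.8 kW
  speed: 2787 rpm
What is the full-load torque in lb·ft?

ω = 2π × 2787/60 = 291.9 rad/s
τ = P/ω = 12800/291.9 = 43.85 N·m
In lb·ft: 43.85/1.356 = 32.3 lb·ft

32.3 lb·ft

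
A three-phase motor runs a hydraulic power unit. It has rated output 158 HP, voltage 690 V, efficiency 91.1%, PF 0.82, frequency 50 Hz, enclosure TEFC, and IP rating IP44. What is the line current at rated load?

132 A

P_out = 158 × 746 = 117868 W
P_in = P_out / η = 117868 / 0.911 = 129383 W
I_L = P_in / (√3·V_L·cosφ) = 129383 / (1.732 × 690 × 0.82) = 132 A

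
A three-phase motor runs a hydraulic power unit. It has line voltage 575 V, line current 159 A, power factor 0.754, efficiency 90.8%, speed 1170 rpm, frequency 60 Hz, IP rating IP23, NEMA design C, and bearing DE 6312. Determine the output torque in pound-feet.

P_in = √3·V·I·cosφ = 1.732 × 575 × 159 × 0.754 = 119394 W
P_out = η·P_in = 0.908 × 119394 = 108410 W
n = 1170 rpm
ω = 2π×1170/60 = 122.5 rad/s
τ = P_out/ω = 108410/122.5 = 885 N·m
In lb·ft: 885/1.356 = 653 lb·ft

653 lb·ft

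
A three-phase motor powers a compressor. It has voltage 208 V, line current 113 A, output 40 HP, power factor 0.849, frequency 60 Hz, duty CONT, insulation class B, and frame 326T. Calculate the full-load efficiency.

86.3 %

P_out = 40 × 746 = 29840 W
P_in = √3·V_L·I_L·cosφ = 1.732 × 208 × 113 × 0.849 = 34562 W
η = P_out / P_in = 29840 / 34562 = 0.863 = 86.3%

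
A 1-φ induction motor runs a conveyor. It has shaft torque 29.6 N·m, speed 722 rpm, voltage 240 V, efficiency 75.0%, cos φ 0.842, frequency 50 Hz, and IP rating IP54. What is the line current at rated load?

14.8 A

ω = 2π×722/60 = 75.61 rad/s; P_out = τω = 29.6 × 75.61 = 2238 W
P_in = P_out / η = 2238 / 0.750 = 2984 W
I = P_in / (V·cosφ) = 2984 / (240 × 0.842) = 14.8 A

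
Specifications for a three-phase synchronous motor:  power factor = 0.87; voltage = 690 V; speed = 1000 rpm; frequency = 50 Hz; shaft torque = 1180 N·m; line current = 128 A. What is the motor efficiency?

92.8 %

ω = 2π × 1000/60 = 104.7 rad/s; P_out = τω = 1180 × 104.7 = 123546 W
P_in = √3·V_L·I_L·cosφ = 1.732 × 690 × 128 × 0.87 = 133084 W
η = P_out / P_in = 123546 / 133084 = 0.928 = 92.8%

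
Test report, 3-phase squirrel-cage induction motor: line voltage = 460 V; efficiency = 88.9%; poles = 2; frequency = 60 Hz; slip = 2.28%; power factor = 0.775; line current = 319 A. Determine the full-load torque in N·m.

475 N·m

P_in = √3·V·I·cosφ = 1.732 × 460 × 319 × 0.775 = 196969 W
P_out = η·P_in = 0.889 × 196969 = 175105 W
n_s = 120×60/2 = 3600 rpm; n = 3600×(1−0.0228) = 3518 rpm
ω = 2π×3518/60 = 368.4 rad/s
τ = P_out/ω = 175105/368.4 = 475 N·m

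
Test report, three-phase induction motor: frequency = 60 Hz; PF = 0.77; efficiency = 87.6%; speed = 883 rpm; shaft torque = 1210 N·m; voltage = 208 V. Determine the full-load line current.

460 A

ω = 2π×883/60 = 92.47 rad/s; P_out = τω = 1210 × 92.47 = 111889 W
P_in = P_out / η = 111889 / 0.876 = 127727 W
I_L = P_in / (√3·V_L·cosφ) = 127727 / (1.732 × 208 × 0.77) = 460 A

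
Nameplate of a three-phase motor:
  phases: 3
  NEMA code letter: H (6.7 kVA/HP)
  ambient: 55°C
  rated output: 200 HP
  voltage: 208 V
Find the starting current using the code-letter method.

3720 A

S_LR = 6.7 × 200 = 1340 kVA
I_LR = S_LR/(√3·V_L) = 1340000/(1.732×208) = 3720 A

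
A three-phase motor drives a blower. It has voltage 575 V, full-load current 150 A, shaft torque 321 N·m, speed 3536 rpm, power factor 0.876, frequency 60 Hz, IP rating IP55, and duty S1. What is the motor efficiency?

90.8 %

ω = 2π × 3536/60 = 370.3 rad/s; P_out = τω = 321 × 370.3 = 118866 W
P_in = √3·V_L·I_L·cosφ = 1.732 × 575 × 150 × 0.876 = 130861 W
η = P_out / P_in = 118866 / 130861 = 0.908 = 90.8%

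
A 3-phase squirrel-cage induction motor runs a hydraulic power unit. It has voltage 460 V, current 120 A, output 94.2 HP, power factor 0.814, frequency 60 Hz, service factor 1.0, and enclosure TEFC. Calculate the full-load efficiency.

P_out = 94.2 × 746 = 70273 W
P_in = √3·V_L·I_L·cosφ = 1.732 × 460 × 120 × 0.814 = 77824 W
η = P_out / P_in = 70273 / 77824 = 0.903 = 90.3%

90.3 %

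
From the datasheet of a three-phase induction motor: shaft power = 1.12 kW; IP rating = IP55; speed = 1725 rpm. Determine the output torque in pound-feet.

ω = 2π × 1725/60 = 180.6 rad/s
τ = P/ω = 1120/180.6 = 6.202 N·m
In lb·ft: 6.202/1.356 = 4.57 lb·ft

4.57 lb·ft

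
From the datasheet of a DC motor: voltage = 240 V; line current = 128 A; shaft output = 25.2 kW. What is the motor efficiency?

P_out = 25.2 kW = 25200 W
P_in = V·I = 240 × 128 = 30720 W
η = P_out / P_in = 25200 / 30720 = 0.820 = 82.0%

82.0 %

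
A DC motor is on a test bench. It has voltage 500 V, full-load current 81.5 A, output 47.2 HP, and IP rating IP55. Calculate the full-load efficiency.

P_out = 47.2 × 746 = 35211 W
P_in = V·I = 500 × 81.5 = 40750 W
η = P_out / P_in = 35211 / 40750 = 0.864 = 86.4%

86.4 %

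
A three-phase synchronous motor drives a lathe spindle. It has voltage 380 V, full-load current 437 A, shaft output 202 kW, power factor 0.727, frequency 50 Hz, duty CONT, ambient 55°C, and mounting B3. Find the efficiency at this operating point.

P_out = 202 kW = 202000 W
P_in = √3·V_L·I_L·cosφ = 1.732 × 380 × 437 × 0.727 = 209097 W
η = P_out / P_in = 202000 / 209097 = 0.966 = 96.6%

96.6 %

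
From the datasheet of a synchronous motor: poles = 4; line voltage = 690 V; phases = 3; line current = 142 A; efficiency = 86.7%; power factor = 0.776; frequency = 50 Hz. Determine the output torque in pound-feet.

536 lb·ft

P_in = √3·V·I·cosφ = 1.732 × 690 × 142 × 0.776 = 131688 W
P_out = η·P_in = 0.867 × 131688 = 114173 W
n = n_s = 120×50/4 = 1500 rpm (synchronous)
ω = 2π×1500/60 = 157.1 rad/s
τ = P_out/ω = 114173/157.1 = 726.8 N·m
In lb·ft: 726.8/1.356 = 536 lb·ft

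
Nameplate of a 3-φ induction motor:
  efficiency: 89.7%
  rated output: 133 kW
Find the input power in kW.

P_out = 133000 W
P_in = P_out/η = 133000/0.897 = 148272 W = 148 kW

148 kW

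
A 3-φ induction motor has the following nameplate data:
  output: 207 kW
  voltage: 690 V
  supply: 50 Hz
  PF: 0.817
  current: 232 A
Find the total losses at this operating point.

19500 W

P_in = √3·V·I·cosφ = 1.732×690×232×0.817 = 226520 W
P_out = 207000 W
Losses = P_in − P_out = 226520 − 207000 = 19520 W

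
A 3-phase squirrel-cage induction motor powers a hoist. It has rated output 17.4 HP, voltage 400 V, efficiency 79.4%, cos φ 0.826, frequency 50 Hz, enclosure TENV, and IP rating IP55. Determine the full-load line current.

P_out = 17.4 × 746 = 12980 W
P_in = P_out / η = 12980 / 0.794 = 16348 W
I_L = P_in / (√3·V_L·cosφ) = 16348 / (1.732 × 400 × 0.826) = 28.6 A

28.6 A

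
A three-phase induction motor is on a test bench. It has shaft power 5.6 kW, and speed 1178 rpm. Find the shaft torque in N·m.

45.4 N·m

ω = 2π × 1178/60 = 123.4 rad/s
τ = P/ω = 5600/123.4 = 45.4 N·m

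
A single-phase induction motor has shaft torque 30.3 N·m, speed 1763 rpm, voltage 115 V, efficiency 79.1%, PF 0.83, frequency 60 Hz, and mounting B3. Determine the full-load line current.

ω = 2π×1763/60 = 184.6 rad/s; P_out = τω = 30.3 × 184.6 = 5593 W
P_in = P_out / η = 5593 / 0.791 = 7071 W
I = P_in / (V·cosφ) = 7071 / (115 × 0.83) = 74.1 A

74.1 A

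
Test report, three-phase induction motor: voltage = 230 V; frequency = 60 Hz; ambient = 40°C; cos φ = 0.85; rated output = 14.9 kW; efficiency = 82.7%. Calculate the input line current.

P_out = 14.9 kW = 14900 W
P_in = P_out / η = 14900 / 0.827 = 18017 W
I_L = P_in / (√3·V_L·cosφ) = 18017 / (1.732 × 230 × 0.85) = 53.2 A

53.2 A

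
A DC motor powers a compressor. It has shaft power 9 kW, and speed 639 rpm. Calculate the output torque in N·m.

134 N·m

ω = 2π × 639/60 = 66.92 rad/s
τ = P/ω = 9000/66.92 = 134 N·m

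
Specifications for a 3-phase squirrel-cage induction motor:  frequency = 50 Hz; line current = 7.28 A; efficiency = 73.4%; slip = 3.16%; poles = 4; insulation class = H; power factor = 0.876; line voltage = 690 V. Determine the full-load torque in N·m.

P_in = √3·V·I·cosφ = 1.732 × 690 × 7.28 × 0.876 = 7621 W
P_out = η·P_in = 0.734 × 7621 = 5594 W
n_s = 120×50/4 = 1500 rpm; n = 1500×(1−0.0316) = 1453 rpm
ω = 2π×1453/60 = 152.2 rad/s
τ = P_out/ω = 5594/152.2 = 36.8 N·m

36.8 N·m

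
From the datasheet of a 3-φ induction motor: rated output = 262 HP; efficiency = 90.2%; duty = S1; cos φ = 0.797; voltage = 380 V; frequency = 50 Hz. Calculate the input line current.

413 A

P_out = 262 × 746 = 195452 W
P_in = P_out / η = 195452 / 0.902 = 216687 W
I_L = P_in / (√3·V_L·cosφ) = 216687 / (1.732 × 380 × 0.797) = 413 A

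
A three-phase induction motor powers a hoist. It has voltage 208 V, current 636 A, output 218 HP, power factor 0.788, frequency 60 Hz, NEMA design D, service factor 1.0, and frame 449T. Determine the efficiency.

P_out = 218 × 746 = 162628 W
P_in = √3·V_L·I_L·cosφ = 1.732 × 208 × 636 × 0.788 = 180549 W
η = P_out / P_in = 162628 / 180549 = 0.901 = 90.1%

90.1 %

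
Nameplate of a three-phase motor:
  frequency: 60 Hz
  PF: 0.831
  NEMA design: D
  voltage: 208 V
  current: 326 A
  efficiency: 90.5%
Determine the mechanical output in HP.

118 HP

P_in = √3·V·I·cosφ = 1.732 × 208 × 326 × 0.831 = 97596 W
P_out = η·P_in = 0.905 × 97596 = 88324 W
= 88324/746 = 118 HP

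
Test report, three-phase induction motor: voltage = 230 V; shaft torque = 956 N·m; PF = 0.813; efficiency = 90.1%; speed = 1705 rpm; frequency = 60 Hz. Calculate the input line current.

ω = 2π×1705/60 = 178.5 rad/s; P_out = τω = 956 × 178.5 = 170646 W
P_in = P_out / η = 170646 / 0.901 = 189396 W
I_L = P_in / (√3·V_L·cosφ) = 189396 / (1.732 × 230 × 0.813) = 585 A

585 A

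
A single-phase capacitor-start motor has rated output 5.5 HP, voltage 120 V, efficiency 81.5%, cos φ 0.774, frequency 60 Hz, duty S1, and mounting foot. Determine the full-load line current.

P_out = 5.5 × 746 = 4103 W
P_in = P_out / η = 4103 / 0.815 = 5034 W
I = P_in / (V·cosφ) = 5034 / (120 × 0.774) = 54.2 A

54.2 A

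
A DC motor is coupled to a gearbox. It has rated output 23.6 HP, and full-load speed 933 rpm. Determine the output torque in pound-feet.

133 lb·ft

P_out = 23.6 × 746 = 17606 W
ω = 2π × 933/60 = 97.7 rad/s
τ = P_out/ω = 17606/97.7 = 180.2 N·m
In lb·ft: 180.2/1.356 = 133 lb·ft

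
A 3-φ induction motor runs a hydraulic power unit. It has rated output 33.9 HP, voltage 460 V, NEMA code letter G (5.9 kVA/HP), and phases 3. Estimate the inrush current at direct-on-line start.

S_LR = 5.9 × 33.9 = 200.01 kVA
I_LR = S_LR/(√3·V_L) = 200010/(1.732×460) = 251 A

251 A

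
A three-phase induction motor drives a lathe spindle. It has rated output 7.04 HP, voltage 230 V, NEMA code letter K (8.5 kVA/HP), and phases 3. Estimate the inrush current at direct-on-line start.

S_LR = 8.5 × 7.04 = 59.84 kVA
I_LR = S_LR/(√3·V_L) = 59840/(1.732×230) = 150 A

150 A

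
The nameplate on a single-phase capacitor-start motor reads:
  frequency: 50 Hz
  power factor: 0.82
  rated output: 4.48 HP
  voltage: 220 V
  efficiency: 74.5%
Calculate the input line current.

24.9 A

P_out = 4.48 × 746 = 3342 W
P_in = P_out / η = 3342 / 0.745 = 4486 W
I = P_in / (V·cosφ) = 4486 / (220 × 0.82) = 24.9 A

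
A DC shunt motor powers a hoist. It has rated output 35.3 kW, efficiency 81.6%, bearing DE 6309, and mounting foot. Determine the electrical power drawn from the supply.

P_out = 35300 W
P_in = P_out/η = 35300/0.816 = 43260 W = 43.3 kW

43.3 kW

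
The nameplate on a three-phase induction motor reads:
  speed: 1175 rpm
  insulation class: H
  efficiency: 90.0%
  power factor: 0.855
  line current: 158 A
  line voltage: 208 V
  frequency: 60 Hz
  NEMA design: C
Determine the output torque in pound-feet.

263 lb·ft

P_in = √3·V·I·cosφ = 1.732 × 208 × 158 × 0.855 = 48667 W
P_out = η·P_in = 0.9 × 48667 = 43800 W
n = 1175 rpm
ω = 2π×1175/60 = 123 rad/s
τ = P_out/ω = 43800/123 = 356.1 N·m
In lb·ft: 356.1/1.356 = 263 lb·ft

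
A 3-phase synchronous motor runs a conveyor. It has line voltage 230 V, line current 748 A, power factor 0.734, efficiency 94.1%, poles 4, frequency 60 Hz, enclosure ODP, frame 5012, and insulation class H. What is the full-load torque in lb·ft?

805 lb·ft

P_in = √3·V·I·cosφ = 1.732 × 230 × 748 × 0.734 = 218712 W
P_out = η·P_in = 0.941 × 218712 = 205808 W
n = n_s = 120×60/4 = 1800 rpm (synchronous)
ω = 2π×1800/60 = 188.5 rad/s
τ = P_out/ω = 205808/188.5 = 1092 N·m
In lb·ft: 1092/1.356 = 805 lb·ft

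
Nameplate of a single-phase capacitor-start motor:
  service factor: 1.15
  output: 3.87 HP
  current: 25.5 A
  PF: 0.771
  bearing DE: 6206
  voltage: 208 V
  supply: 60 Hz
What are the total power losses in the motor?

1200 W

P_in = V·I·cosφ = 208×25.5×0.771 = 4089 W
P_out = 3.87×746 = 2887 W
Losses = P_in − P_out = 4089 − 2887 = 1202 W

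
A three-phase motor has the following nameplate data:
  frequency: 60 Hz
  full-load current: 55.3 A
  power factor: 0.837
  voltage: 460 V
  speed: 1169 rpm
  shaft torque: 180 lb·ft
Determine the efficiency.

81.0 %

τ = 180 lb·ft × 1.356 = 244.1 N·m
ω = 2π × 1169/60 = 122.4 rad/s; P_out = τω = 244.1 × 122.4 = 29878 W
P_in = √3·V_L·I_L·cosφ = 1.732 × 460 × 55.3 × 0.837 = 36877 W
η = P_out / P_in = 29878 / 36877 = 0.810 = 81.0%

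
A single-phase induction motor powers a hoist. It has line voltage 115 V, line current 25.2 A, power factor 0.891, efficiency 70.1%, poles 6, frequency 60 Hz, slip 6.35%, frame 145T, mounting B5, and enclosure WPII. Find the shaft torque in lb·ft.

11.3 lb·ft

P_in = V·I·cosφ = 115 × 25.2 × 0.891 = 2582 W
P_out = η·P_in = 0.701 × 2582 = 1810 W
n_s = 120×60/6 = 1200 rpm; n = 1200×(1−0.0635) = 1124 rpm
ω = 2π×1124/60 = 117.7 rad/s
τ = P_out/ω = 1810/117.7 = 15.38 N·m
In lb·ft: 15.38/1.356 = 11.3 lb·ft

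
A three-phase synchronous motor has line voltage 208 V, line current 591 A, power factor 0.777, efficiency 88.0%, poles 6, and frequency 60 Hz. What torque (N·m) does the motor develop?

1160 N·m

P_in = √3·V·I·cosφ = 1.732 × 208 × 591 × 0.777 = 165432 W
P_out = η·P_in = 0.88 × 165432 = 145580 W
n = n_s = 120×60/6 = 1200 rpm (synchronous)
ω = 2π×1200/60 = 125.7 rad/s
τ = P_out/ω = 145580/125.7 = 1160 N·m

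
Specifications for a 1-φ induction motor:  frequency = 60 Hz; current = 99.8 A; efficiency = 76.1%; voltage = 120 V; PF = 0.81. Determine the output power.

P_in = V·I·cosφ = 120 × 99.8 × 0.81 = 9701 W
P_out = η·P_in = 0.761 × 9701 = 7382 W

7.38 kW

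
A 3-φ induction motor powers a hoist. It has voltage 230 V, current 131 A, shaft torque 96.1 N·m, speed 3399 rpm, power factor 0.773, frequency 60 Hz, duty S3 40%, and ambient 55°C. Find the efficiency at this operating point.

ω = 2π × 3399/60 = 355.9 rad/s; P_out = τω = 96.1 × 355.9 = 34202 W
P_in = √3·V_L·I_L·cosφ = 1.732 × 230 × 131 × 0.773 = 40339 W
η = P_out / P_in = 34202 / 40339 = 0.848 = 84.8%

84.8 %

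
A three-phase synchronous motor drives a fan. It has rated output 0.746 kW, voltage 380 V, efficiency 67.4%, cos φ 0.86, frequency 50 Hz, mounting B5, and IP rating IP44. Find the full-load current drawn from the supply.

1.96 A

P_out = 0.746 kW = 746 W
P_in = P_out / η = 746 / 0.674 = 1107 W
I_L = P_in / (√3·V_L·cosφ) = 1107 / (1.732 × 380 × 0.86) = 1.96 A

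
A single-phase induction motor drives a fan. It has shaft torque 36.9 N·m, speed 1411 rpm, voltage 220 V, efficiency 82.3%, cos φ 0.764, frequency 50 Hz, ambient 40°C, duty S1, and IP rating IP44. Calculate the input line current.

ω = 2π×1411/60 = 147.8 rad/s; P_out = τω = 36.9 × 147.8 = 5454 W
P_in = P_out / η = 5454 / 0.823 = 6627 W
I = P_in / (V·cosφ) = 6627 / (220 × 0.764) = 39.4 A

39.4 A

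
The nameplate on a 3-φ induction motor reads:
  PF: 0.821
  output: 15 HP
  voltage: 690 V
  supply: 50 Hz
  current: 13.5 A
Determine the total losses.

P_in = √3·V·I·cosφ = 1.732×690×13.5×0.821 = 13246 W
P_out = 15×746 = 11190 W
Losses = P_in − P_out = 13246 − 11190 = 2056 W

2060 W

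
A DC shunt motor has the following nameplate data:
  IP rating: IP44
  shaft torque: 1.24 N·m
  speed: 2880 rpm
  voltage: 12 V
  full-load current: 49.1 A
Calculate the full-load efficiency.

ω = 2π × 2880/60 = 301.6 rad/s; P_out = τω = 1.24 × 301.6 = 374 W
P_in = V·I = 12 × 49.1 = 589 W
η = P_out / P_in = 374 / 589 = 0.635 = 63.5%

63.5 %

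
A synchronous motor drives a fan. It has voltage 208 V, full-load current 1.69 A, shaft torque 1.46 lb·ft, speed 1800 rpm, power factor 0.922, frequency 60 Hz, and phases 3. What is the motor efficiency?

66.5 %

τ = 1.46 lb·ft × 1.356 = 1.98 N·m
ω = 2π × 1800/60 = 188.5 rad/s; P_out = τω = 1.98 × 188.5 = 373 W
P_in = √3·V_L·I_L·cosφ = 1.732 × 208 × 1.69 × 0.922 = 561 W
η = P_out / P_in = 373 / 561 = 0.665 = 66.5%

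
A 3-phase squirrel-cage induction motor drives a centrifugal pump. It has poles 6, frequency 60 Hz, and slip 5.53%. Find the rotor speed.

n_s = 120f/p = 120×60/6 = 1200 rpm
n = n_s(1 − s) = 1200 × (1 − 0.0553) = 1134 rpm

1134 rpm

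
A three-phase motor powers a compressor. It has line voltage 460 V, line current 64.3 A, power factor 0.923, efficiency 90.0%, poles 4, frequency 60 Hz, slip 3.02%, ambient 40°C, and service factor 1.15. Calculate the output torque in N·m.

233 N·m

P_in = √3·V·I·cosφ = 1.732 × 460 × 64.3 × 0.923 = 47284 W
P_out = η·P_in = 0.9 × 47284 = 42556 W
n_s = 120×60/4 = 1800 rpm; n = 1800×(1−0.0302) = 1746 rpm
ω = 2π×1746/60 = 182.8 rad/s
τ = P_out/ω = 42556/182.8 = 233 N·m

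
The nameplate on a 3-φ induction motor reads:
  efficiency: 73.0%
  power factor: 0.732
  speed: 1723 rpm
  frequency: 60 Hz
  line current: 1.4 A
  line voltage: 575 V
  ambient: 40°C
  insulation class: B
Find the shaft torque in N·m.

4.13 N·m

P_in = √3·V·I·cosφ = 1.732 × 575 × 1.4 × 0.732 = 1021 W
P_out = η·P_in = 0.73 × 1021 = 745 W
n = 1723 rpm
ω = 2π×1723/60 = 180.4 rad/s
τ = P_out/ω = 745/180.4 = 4.13 N·m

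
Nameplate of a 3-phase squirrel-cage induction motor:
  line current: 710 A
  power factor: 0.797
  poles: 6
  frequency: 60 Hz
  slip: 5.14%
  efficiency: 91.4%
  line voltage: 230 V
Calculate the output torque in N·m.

P_in = √3·V·I·cosφ = 1.732 × 230 × 710 × 0.797 = 225420 W
P_out = η·P_in = 0.914 × 225420 = 206034 W
n_s = 120×60/6 = 1200 rpm; n = 1200×(1−0.0514) = 1138 rpm
ω = 2π×1138/60 = 119.2 rad/s
τ = P_out/ω = 206034/119.2 = 1730 N·m

1730 N·m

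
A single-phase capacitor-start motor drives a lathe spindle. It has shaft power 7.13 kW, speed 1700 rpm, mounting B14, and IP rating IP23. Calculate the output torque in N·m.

40.1 N·m

ω = 2π × 1700/60 = 178 rad/s
τ = P/ω = 7130/178 = 40.1 N·m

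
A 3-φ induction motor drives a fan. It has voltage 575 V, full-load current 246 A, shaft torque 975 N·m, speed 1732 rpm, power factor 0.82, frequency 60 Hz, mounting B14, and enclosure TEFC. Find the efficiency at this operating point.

ω = 2π × 1732/60 = 181.4 rad/s; P_out = τω = 975 × 181.4 = 176865 W
P_in = √3·V_L·I_L·cosφ = 1.732 × 575 × 246 × 0.82 = 200893 W
η = P_out / P_in = 176865 / 200893 = 0.880 = 88.0%

88.0 %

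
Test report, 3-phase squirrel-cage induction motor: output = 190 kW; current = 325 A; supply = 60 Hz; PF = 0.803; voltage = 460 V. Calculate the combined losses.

P_in = √3·V·I·cosφ = 1.732×460×325×0.803 = 207924 W
P_out = 190000 W
Losses = P_in − P_out = 207924 − 190000 = 17924 W

17900 W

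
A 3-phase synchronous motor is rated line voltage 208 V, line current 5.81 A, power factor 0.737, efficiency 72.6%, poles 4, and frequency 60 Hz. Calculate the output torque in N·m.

P_in = √3·V·I·cosφ = 1.732 × 208 × 5.81 × 0.737 = 1543 W
P_out = η·P_in = 0.726 × 1543 = 1120 W
n = n_s = 120×60/4 = 1800 rpm (synchronous)
ω = 2π×1800/60 = 188.5 rad/s
τ = P_out/ω = 1120/188.5 = 5.94 N·m

5.94 N·m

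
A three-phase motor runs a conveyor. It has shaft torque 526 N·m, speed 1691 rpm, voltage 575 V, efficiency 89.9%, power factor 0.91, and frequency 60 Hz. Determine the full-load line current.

114 A

ω = 2π×1691/60 = 177.1 rad/s; P_out = τω = 526 × 177.1 = 93155 W
P_in = P_out / η = 93155 / 0.899 = 103621 W
I_L = P_in / (√3·V_L·cosφ) = 103621 / (1.732 × 575 × 0.91) = 114 A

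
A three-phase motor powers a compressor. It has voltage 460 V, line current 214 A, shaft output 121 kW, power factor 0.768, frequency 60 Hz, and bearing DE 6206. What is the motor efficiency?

92.4 %

P_out = 121 kW = 121000 W
P_in = √3·V_L·I_L·cosφ = 1.732 × 460 × 214 × 0.768 = 130943 W
η = P_out / P_in = 121000 / 130943 = 0.924 = 92.4%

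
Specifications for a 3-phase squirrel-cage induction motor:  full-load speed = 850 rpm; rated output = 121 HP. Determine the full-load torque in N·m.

P_out = 121 × 746 = 90266 W
ω = 2π × 850/60 = 89.01 rad/s
τ = P_out/ω = 90266/89.01 = 1010 N·m

1010 N·m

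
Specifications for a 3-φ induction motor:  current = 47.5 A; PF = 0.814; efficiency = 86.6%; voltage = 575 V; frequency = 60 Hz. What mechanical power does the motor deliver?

P_in = √3·V·I·cosφ = 1.732 × 575 × 47.5 × 0.814 = 38506 W
P_out = η·P_in = 0.866 × 38506 = 33346 W

33.3 kW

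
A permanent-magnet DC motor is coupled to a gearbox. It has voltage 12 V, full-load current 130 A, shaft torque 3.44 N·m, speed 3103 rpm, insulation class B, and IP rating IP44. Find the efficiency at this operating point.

71.7 %

ω = 2π × 3103/60 = 324.9 rad/s; P_out = τω = 3.44 × 324.9 = 1118 W
P_in = V·I = 12 × 130 = 1560 W
η = P_out / P_in = 1118 / 1560 = 0.717 = 71.7%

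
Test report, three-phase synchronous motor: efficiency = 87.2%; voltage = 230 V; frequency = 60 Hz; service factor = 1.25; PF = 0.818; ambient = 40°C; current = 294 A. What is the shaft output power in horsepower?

112 HP

P_in = √3·V·I·cosφ = 1.732 × 230 × 294 × 0.818 = 95802 W
P_out = η·P_in = 0.872 × 95802 = 83539 W
= 83539/746 = 112 HP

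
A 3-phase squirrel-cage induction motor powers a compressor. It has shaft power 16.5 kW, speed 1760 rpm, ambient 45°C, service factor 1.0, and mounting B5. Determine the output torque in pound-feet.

ω = 2π × 1760/60 = 184.3 rad/s
τ = P/ω = 16500/184.3 = 89.53 N·m
In lb·ft: 89.53/1.356 = 66 lb·ft

66 lb·ft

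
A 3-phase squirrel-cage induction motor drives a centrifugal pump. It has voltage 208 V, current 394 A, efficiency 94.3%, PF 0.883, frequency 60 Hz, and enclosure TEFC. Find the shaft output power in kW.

P_in = √3·V·I·cosφ = 1.732 × 208 × 394 × 0.883 = 125334 W
P_out = η·P_in = 0.943 × 125334 = 118190 W

118 kW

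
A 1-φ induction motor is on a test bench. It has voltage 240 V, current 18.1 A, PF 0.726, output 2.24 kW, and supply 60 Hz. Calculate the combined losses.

P_in = V·I·cosφ = 240×18.1×0.726 = 3154 W
P_out = 2240 W
Losses = P_in − P_out = 3154 − 2240 = 914 W

914 W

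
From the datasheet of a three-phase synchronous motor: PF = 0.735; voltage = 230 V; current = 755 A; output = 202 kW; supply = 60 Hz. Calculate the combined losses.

19.1 kW

P_in = √3·V·I·cosφ = 1.732×230×755×0.735 = 221060 W
P_out = 202000 W
Losses = P_in − P_out = 221060 − 202000 = 19060 W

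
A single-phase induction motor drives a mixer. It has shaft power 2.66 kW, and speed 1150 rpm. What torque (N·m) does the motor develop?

ω = 2π × 1150/60 = 120.4 rad/s
τ = P/ω = 2660/120.4 = 22.1 N·m

22.1 N·m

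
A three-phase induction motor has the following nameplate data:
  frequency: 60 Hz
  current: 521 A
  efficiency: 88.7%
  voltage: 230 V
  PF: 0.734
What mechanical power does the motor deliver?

P_in = √3·V·I·cosφ = 1.732 × 230 × 521 × 0.734 = 152338 W
P_out = η·P_in = 0.887 × 152338 = 135124 W

135 kW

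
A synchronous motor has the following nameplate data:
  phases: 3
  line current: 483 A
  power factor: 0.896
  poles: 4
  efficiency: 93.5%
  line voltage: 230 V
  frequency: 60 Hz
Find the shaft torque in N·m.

P_in = √3·V·I·cosφ = 1.732 × 230 × 483 × 0.896 = 172397 W
P_out = η·P_in = 0.935 × 172397 = 161191 W
n = n_s = 120×60/4 = 1800 rpm (synchronous)
ω = 2π×1800/60 = 188.5 rad/s
τ = P_out/ω = 161191/188.5 = 855 N·m

855 N·m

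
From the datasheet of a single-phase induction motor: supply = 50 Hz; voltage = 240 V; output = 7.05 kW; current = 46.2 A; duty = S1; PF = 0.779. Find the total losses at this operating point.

1590 W

P_in = V·I·cosφ = 240×46.2×0.779 = 8638 W
P_out = 7050 W
Losses = P_in − P_out = 8638 − 7050 = 1588 W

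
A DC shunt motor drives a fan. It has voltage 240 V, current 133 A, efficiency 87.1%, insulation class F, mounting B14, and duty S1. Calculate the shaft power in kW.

P_in = V·I = 240 × 133 = 31920 W
P_out = η·P_in = 0.871 × 31920 = 27802 W

27.8 kW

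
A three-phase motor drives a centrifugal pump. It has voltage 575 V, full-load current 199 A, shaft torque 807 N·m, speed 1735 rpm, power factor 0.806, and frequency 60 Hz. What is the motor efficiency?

91.8 %

ω = 2π × 1735/60 = 181.7 rad/s; P_out = τω = 807 × 181.7 = 146632 W
P_in = √3·V_L·I_L·cosφ = 1.732 × 575 × 199 × 0.806 = 159736 W
η = P_out / P_in = 146632 / 159736 = 0.918 = 91.8%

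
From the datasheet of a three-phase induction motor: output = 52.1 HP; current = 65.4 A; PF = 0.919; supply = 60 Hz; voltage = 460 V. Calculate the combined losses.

9020 W

P_in = √3·V·I·cosφ = 1.732×460×65.4×0.919 = 47885 W
P_out = 52.1×746 = 38867 W
Losses = P_in − P_out = 47885 − 38867 = 9018 W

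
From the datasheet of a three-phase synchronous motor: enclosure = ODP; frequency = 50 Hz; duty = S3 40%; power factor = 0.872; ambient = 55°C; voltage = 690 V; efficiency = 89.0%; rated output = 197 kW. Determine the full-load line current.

212 A

P_out = 197 kW = 197000 W
P_in = P_out / η = 197000 / 0.890 = 221348 W
I_L = P_in / (√3·V_L·cosφ) = 221348 / (1.732 × 690 × 0.872) = 212 A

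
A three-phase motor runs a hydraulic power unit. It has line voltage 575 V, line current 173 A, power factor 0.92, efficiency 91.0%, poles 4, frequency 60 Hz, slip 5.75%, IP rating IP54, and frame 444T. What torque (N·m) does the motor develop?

812 N·m

P_in = √3·V·I·cosφ = 1.732 × 575 × 173 × 0.92 = 158507 W
P_out = η·P_in = 0.91 × 158507 = 144241 W
n_s = 120×60/4 = 1800 rpm; n = 1800×(1−0.0575) = 1697 rpm
ω = 2π×1697/60 = 177.7 rad/s
τ = P_out/ω = 144241/177.7 = 812 N·m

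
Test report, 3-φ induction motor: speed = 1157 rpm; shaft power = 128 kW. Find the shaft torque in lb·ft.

ω = 2π × 1157/60 = 121.2 rad/s
τ = P/ω = 128000/121.2 = 1056 N·m
In lb·ft: 1056/1.356 = 779 lb·ft

779 lb·ft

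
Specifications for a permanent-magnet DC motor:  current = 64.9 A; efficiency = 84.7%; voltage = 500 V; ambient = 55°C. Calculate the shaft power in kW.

27.5 kW

P_in = V·I = 500 × 64.9 = 32450 W
P_out = η·P_in = 0.847 × 32450 = 27485 W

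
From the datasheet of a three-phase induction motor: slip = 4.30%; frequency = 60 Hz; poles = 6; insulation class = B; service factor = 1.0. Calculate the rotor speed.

n_s = 120f/p = 120×60/6 = 1200 rpm
n = n_s(1 − s) = 1200 × (1 − 0.043) = 1148 rpm

1148 rpm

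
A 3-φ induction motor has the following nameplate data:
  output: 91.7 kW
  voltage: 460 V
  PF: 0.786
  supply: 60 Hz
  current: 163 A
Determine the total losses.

10.4 kW

P_in = √3·V·I·cosφ = 1.732×460×163×0.786 = 102074 W
P_out = 91700 W
Losses = P_in − P_out = 102074 − 91700 = 10374 W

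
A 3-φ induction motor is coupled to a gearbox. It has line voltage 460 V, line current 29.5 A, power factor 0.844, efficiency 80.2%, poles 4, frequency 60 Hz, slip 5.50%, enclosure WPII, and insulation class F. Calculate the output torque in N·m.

P_in = √3·V·I·cosφ = 1.732 × 460 × 29.5 × 0.844 = 19837 W
P_out = η·P_in = 0.802 × 19837 = 15909 W
n_s = 120×60/4 = 1800 rpm; n = 1800×(1−0.055) = 1701 rpm
ω = 2π×1701/60 = 178.1 rad/s
τ = P_out/ω = 15909/178.1 = 89.3 N·m

89.3 N·m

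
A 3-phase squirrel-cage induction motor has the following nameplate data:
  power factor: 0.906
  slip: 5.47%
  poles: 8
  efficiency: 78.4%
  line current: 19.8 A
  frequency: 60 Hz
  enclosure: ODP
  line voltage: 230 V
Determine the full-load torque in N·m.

62.9 N·m

P_in = √3·V·I·cosφ = 1.732 × 230 × 19.8 × 0.906 = 7146 W
P_out = η·P_in = 0.784 × 7146 = 5602 W
n_s = 120×60/8 = 900 rpm; n = 900×(1−0.0547) = 851 rpm
ω = 2π×851/60 = 89.12 rad/s
τ = P_out/ω = 5602/89.12 = 62.9 N·m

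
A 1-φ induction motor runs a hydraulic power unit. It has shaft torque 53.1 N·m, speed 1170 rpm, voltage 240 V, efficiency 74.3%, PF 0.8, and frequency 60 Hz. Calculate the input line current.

45.6 A

ω = 2π×1170/60 = 122.5 rad/s; P_out = τω = 53.1 × 122.5 = 6505 W
P_in = P_out / η = 6505 / 0.743 = 8755 W
I = P_in / (V·cosφ) = 8755 / (240 × 0.8) = 45.6 A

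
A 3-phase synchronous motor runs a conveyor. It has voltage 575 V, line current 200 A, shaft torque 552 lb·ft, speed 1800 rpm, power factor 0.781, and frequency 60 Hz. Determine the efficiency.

90.7 %

τ = 552 lb·ft × 1.356 = 748.5 N·m
ω = 2π × 1800/60 = 188.5 rad/s; P_out = τω = 748.5 × 188.5 = 141092 W
P_in = √3·V_L·I_L·cosφ = 1.732 × 575 × 200 × 0.781 = 155560 W
η = P_out / P_in = 141092 / 155560 = 0.907 = 90.7%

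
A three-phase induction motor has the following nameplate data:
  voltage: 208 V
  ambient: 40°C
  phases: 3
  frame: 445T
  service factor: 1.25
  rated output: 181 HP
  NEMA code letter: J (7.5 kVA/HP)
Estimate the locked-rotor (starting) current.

S_LR = 7.5 × 181 = 1357.5 kVA
I_LR = S_LR/(√3·V_L) = 1357500/(1.732×208) = 3770 A

3770 A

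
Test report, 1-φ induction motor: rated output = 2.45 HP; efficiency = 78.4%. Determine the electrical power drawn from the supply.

P_out = 2.45 × 746 = 1828 W
P_in = P_out/η = 1828/0.784 = 2332 W = 2.33 kW

2.33 kW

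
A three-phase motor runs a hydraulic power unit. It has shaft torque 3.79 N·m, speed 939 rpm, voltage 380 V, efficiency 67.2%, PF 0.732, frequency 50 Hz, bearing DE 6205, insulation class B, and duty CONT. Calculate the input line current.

ω = 2π×939/60 = 98.33 rad/s; P_out = τω = 3.79 × 98.33 = 373 W
P_in = P_out / η = 373 / 0.672 = 555 W
I_L = P_in / (√3·V_L·cosφ) = 555 / (1.732 × 380 × 0.732) = 1.15 A

1.15 A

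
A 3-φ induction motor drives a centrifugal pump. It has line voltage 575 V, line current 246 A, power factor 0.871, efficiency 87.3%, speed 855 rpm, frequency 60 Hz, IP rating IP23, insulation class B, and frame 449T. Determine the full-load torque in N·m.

2080 N·m

P_in = √3·V·I·cosφ = 1.732 × 575 × 246 × 0.871 = 213388 W
P_out = η·P_in = 0.873 × 213388 = 186288 W
n = 855 rpm
ω = 2π×855/60 = 89.54 rad/s
τ = P_out/ω = 186288/89.54 = 2080 N·m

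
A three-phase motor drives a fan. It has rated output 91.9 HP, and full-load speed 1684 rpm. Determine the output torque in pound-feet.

287 lb·ft

P_out = 91.9 × 746 = 68557 W
ω = 2π × 1684/60 = 176.3 rad/s
τ = P_out/ω = 68557/176.3 = 388.9 N·m
In lb·ft: 388.9/1.356 = 287 lb·ft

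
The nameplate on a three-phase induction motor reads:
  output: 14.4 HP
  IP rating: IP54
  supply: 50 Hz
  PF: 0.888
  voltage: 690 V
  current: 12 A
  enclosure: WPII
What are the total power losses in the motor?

1.99 kW

P_in = √3·V·I·cosφ = 1.732×690×12×0.888 = 12735 W
P_out = 14.4×746 = 10742 W
Losses = P_in − P_out = 12735 − 10742 = 1993 W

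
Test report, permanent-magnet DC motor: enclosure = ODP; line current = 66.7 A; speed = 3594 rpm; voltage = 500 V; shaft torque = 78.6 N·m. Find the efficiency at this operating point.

ω = 2π × 3594/60 = 376.4 rad/s; P_out = τω = 78.6 × 376.4 = 29585 W
P_in = V·I = 500 × 66.7 = 33350 W
η = P_out / P_in = 29585 / 33350 = 0.887 = 88.7%

88.7 %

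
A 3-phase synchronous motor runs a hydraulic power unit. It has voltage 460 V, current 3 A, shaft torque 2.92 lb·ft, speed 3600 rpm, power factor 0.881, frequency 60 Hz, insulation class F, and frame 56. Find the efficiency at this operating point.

70.9 %

τ = 2.92 lb·ft × 1.356 = 3.96 N·m
ω = 2π × 3600/60 = 377 rad/s; P_out = τω = 3.96 × 377 = 1493 W
P_in = √3·V_L·I_L·cosφ = 1.732 × 460 × 3 × 0.881 = 2106 W
η = P_out / P_in = 1493 / 2106 = 0.709 = 70.9%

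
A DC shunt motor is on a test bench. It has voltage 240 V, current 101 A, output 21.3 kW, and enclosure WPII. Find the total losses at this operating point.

2940 W

P_in = V·I = 240×101 = 24240 W
P_out = 21300 W
Losses = P_in − P_out = 24240 − 21300 = 2940 W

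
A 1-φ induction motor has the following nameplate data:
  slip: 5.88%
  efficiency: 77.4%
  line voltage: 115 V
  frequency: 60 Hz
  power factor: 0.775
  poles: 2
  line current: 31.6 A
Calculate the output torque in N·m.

6.14 N·m

P_in = V·I·cosφ = 115 × 31.6 × 0.775 = 2816 W
P_out = η·P_in = 0.774 × 2816 = 2180 W
n_s = 120×60/2 = 3600 rpm; n = 3600×(1−0.0588) = 3388 rpm
ω = 2π×3388/60 = 354.8 rad/s
τ = P_out/ω = 2180/354.8 = 6.14 N·m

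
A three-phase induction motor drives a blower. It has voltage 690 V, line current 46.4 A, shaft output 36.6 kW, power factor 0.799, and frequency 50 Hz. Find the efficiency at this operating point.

82.6 %

P_out = 36.6 kW = 36600 W
P_in = √3·V_L·I_L·cosφ = 1.732 × 690 × 46.4 × 0.799 = 44306 W
η = P_out / P_in = 36600 / 44306 = 0.826 = 82.6%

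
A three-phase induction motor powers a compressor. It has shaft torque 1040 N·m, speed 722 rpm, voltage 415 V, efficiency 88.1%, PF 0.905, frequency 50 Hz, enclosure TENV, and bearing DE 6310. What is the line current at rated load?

ω = 2π×722/60 = 75.61 rad/s; P_out = τω = 1040 × 75.61 = 78634 W
P_in = P_out / η = 78634 / 0.881 = 89255 W
I_L = P_in / (√3·V_L·cosφ) = 89255 / (1.732 × 415 × 0.905) = 137 A

137 A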